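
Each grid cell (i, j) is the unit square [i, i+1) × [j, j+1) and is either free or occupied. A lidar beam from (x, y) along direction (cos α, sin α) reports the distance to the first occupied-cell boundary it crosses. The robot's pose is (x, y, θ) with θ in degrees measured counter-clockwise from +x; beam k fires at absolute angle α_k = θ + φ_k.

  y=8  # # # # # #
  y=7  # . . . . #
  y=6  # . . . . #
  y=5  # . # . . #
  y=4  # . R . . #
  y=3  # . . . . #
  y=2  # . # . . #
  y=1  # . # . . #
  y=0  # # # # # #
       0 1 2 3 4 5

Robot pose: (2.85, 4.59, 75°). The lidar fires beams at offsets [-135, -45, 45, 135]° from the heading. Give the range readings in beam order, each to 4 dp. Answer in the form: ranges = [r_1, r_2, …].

beam 1: φ=-135°, α=300°
  cosα=0.5000 sinα=-0.8660 | (2,4) | tMaxX 0.3000 tMaxY 0.6813 | tΔX 2.0000 tΔY 1.1547
    t=0.3000 [x] (3,4)
    t=0.6813 [y] (3,3)
    t=1.8360 [y] (3,2)
    t=2.3000 [x] (4,2)
    t=2.9907 [y] (4,1)
    t=4.1454 [y] (4,0) — stop
  → r_1 = 4.1454
beam 2: φ=-45°, α=30°
  cosα=0.8660 sinα=0.5000 | (2,4) | tMaxX 0.1732 tMaxY 0.8200 | tΔX 1.1547 tΔY 2.0000
    t=0.1732 [x] (3,4)
    t=0.8200 [y] (3,5)
    t=1.3279 [x] (4,5)
    t=2.4826 [x] (5,5) — stop
  → r_2 = 2.4826
beam 3: φ=45°, α=120°
  cosα=-0.5000 sinα=0.8660 | (2,4) | tMaxX 1.7000 tMaxY 0.4734 | tΔX 2.0000 tΔY 1.1547
    t=0.4734 [y] (2,5) — stop
  → r_3 = 0.4734
beam 4: φ=135°, α=210°
  cosα=-0.8660 sinα=-0.5000 | (2,4) | tMaxX 0.9815 tMaxY 1.1800 | tΔX 1.1547 tΔY 2.0000
    t=0.9815 [x] (1,4)
    t=1.1800 [y] (1,3)
    t=2.1362 [x] (0,3) — stop
  → r_4 = 2.1362

ranges = [4.1454, 2.4826, 0.4734, 2.1362]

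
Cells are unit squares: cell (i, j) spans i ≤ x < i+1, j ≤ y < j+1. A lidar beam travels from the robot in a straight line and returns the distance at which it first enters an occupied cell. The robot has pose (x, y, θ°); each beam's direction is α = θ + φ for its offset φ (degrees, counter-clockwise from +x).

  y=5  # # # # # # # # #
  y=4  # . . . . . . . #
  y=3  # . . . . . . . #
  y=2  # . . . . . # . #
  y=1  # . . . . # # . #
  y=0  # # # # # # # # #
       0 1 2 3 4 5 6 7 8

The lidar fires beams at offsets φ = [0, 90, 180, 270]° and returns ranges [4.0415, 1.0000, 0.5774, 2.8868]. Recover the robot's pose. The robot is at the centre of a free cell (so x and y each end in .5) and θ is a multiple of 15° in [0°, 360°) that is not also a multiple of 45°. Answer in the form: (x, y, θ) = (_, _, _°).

The pose lattice has 25·16 = 400 candidates. Test each by forward raycasting.
  (3.5, 2.5, 60°): beam 1 = 2.8868 ≠ 4.0415 ✗
  (5.5, 3.5, 75°): beam 1 = 1.5529 ≠ 4.0415 ✗
  (4.5, 2.5, 300°): beam 1 = 1.0000 ≠ 4.0415 ✗
  (1.5, 1.5, 300°): beam 1 = 0.5774 ≠ 4.0415 ✗
  (6.5, 4.5, 210°): beam 1 = 6.3509 ≠ 4.0415 ✗
  …
  (3.5, 1.5, 120°): r_1=4.0415, r_2=1.0000, r_3=0.5774, r_4=2.8868 — all match ✓
Only this pose fits every beam.

(x, y, θ) = (3.5, 1.5, 120°)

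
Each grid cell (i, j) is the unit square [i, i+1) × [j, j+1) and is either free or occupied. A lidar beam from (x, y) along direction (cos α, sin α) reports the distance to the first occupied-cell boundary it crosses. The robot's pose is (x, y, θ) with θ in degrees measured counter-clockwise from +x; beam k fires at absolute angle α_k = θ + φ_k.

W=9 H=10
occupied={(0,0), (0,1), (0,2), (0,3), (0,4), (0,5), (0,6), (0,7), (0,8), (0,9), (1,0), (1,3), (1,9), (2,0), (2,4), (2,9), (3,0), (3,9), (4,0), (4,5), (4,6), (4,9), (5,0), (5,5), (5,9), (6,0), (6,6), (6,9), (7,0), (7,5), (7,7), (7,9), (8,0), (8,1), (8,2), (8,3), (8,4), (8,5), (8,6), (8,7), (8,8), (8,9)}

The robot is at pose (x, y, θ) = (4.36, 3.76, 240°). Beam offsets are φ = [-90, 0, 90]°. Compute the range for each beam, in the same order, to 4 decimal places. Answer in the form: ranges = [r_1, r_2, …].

beam 1: φ=-90°, α=150°
  cosα=-0.8660 sinα=0.5000 | (4,3) | tMaxX 0.4157 tMaxY 0.4800 | tΔX 1.1547 tΔY 2.0000
    t=0.4157 [x] (3,3)
    t=0.4800 [y] (3,4)
    t=1.5704 [x] (2,4) — stop
  → r_1 = 1.5704
beam 2: φ=0°, α=240°
  cosα=-0.5000 sinα=-0.8660 | (4,3) | tMaxX 0.7200 tMaxY 0.8776 | tΔX 2.0000 tΔY 1.1547
    t=0.7200 [x] (3,3)
    t=0.8776 [y] (3,2)
    t=2.0323 [y] (3,1)
    t=2.7200 [x] (2,1)
    t=3.1870 [y] (2,0) — stop
  → r_2 = 3.1870
beam 3: φ=90°, α=330°
  cosα=0.8660 sinα=-0.5000 | (4,3) | tMaxX 0.7390 tMaxY 1.5200 | tΔX 1.1547 tΔY 2.0000
    t=0.7390 [x] (5,3)
    t=1.5200 [y] (5,2)
    t=1.8937 [x] (6,2)
    t=3.0484 [x] (7,2)
    t=3.5200 [y] (7,1)
    t=4.2031 [x] (8,1) — stop
  → r_3 = 4.2031

ranges = [1.5704, 3.1870, 4.2031]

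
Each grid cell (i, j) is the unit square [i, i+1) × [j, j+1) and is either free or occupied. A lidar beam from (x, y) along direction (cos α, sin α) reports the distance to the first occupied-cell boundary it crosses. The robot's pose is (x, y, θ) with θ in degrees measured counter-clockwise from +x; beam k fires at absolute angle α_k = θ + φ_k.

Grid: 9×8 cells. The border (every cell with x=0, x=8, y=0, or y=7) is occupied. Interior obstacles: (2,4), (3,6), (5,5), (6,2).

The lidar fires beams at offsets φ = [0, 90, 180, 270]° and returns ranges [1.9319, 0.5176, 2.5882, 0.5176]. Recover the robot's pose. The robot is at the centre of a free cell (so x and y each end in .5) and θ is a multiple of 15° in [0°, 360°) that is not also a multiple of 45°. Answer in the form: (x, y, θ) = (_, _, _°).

The pose lattice has 38·16 = 608 candidates. Test each by forward raycasting.
  (7.5, 6.5, 285°): beam 3 = 0.5176 ≠ 2.5882 ✗
  (2.5, 3.5, 255°): beam 1 = 2.5882 ≠ 1.9319 ✗
  (1.5, 6.5, 15°): beam 1 = 1.5529 ≠ 1.9319 ✗
  (5.5, 2.5, 240°): beam 1 = 1.7321 ≠ 1.9319 ✗
  (1.5, 2.5, 75°): beam 3 = 1.5529 ≠ 2.5882 ✗
  …
  (1.5, 4.5, 255°): r_1=1.9319, r_2=0.5176, r_3=2.5882, r_4=0.5176 — all match ✓
No second candidate reproduces the full scan.

(x, y, θ) = (1.5, 4.5, 255°)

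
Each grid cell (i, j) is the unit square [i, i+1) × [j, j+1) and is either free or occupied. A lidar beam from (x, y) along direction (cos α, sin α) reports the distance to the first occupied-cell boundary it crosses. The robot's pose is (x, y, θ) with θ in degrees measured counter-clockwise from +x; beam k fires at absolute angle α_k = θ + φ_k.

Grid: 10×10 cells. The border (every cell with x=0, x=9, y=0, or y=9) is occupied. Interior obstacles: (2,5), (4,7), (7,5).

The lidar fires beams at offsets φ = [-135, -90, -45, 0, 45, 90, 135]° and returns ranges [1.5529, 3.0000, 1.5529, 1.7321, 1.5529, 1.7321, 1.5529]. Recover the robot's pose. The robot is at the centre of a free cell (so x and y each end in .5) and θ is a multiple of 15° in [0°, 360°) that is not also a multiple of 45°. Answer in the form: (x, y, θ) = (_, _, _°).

(x, y, θ) = (2.5, 7.5, 120°)

The pose lattice has 61·16 = 976 candidates. Test each by forward raycasting.
  (1.5, 3.5, 240°): beam 1 = 1.9319 ≠ 1.5529 ✗
  (4.5, 8.5, 330°): beam 1 = 3.6235 ≠ 1.5529 ✗
  (6.5, 8.5, 30°): beam 1 = 7.7646 ≠ 1.5529 ✗
  …
  (2.5, 7.5, 120°): r_1=1.5529, r_2=3.0000, r_3=1.5529, r_4=1.7321, r_5=1.5529, r_6=1.7321, r_7=1.5529 — all match ✓
No second candidate reproduces the full scan.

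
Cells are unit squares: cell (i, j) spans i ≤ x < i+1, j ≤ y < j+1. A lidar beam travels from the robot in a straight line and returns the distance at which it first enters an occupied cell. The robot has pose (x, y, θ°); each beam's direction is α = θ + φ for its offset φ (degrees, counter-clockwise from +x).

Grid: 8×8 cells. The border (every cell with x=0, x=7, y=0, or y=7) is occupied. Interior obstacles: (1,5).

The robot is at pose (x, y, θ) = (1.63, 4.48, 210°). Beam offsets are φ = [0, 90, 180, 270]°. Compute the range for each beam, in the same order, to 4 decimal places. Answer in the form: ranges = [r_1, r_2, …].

beam 1: φ=0°, α=210°
  cosα=-0.8660 sinα=-0.5000 | (1,4) | tMaxX 0.7275 tMaxY 0.9600 | tΔX 1.1547 tΔY 2.0000
    t=0.7275 [x] (0,4) — stop
  → r_1 = 0.7275
beam 2: φ=90°, α=300°
  cosα=0.5000 sinα=-0.8660 | (1,4) | tMaxX 0.7400 tMaxY 0.5543 | tΔX 2.0000 tΔY 1.1547
    t=0.5543 [y] (1,3)
    t=0.7400 [x] (2,3)
    t=1.7090 [y] (2,2)
    t=2.7400 [x] (3,2)
    t=2.8637 [y] (3,1)
    t=4.0184 [y] (3,0) — stop
  → r_2 = 4.0184
beam 3: φ=180°, α=30°
  cosα=0.8660 sinα=0.5000 | (1,4) | tMaxX 0.4272 tMaxY 1.0400 | tΔX 1.1547 tΔY 2.0000
    t=0.4272 [x] (2,4)
    t=1.0400 [y] (2,5)
    t=1.5819 [x] (3,5)
    t=2.7366 [x] (4,5)
    t=3.0400 [y] (4,6)
    t=3.8913 [x] (5,6)
    t=5.0400 [y] (5,7) — stop
  → r_3 = 5.0400
beam 4: φ=270°, α=120°
  cosα=-0.5000 sinα=0.8660 | (1,4) | tMaxX 1.2600 tMaxY 0.6004 | tΔX 2.0000 tΔY 1.1547
    t=0.6004 [y] (1,5) — stop
  → r_4 = 0.6004

ranges = [0.7275, 4.0184, 5.0400, 0.6004]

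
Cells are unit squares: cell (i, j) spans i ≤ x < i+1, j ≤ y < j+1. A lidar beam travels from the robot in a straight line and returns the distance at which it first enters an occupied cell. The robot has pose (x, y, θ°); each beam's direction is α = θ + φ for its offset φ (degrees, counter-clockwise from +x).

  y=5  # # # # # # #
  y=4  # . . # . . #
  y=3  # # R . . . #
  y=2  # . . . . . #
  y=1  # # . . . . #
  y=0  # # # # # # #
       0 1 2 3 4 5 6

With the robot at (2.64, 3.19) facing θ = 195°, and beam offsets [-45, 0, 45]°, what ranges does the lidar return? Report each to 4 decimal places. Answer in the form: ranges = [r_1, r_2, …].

ranges = [0.7390, 0.6626, 1.3741]

beam 1: φ=-45°, α=150°
  dir = (cos 150°, sin 150°) = (-0.8660, 0.5000); from cell (2,3)
  next x-line at t=0.7390, next y-line at t=1.6200; Δt_x=1.1547, Δt_y=2.0000
    x: enter (1,3) at t=0.7390 ← occupied
  → r_1 = 0.7390
beam 2: φ=0°, α=195°
  dir = (cos 195°, sin 195°) = (-0.9659, -0.2588); from cell (2,3)
  next x-line at t=0.6626, next y-line at t=0.7341; Δt_x=1.0353, Δt_y=3.8637
    x: enter (1,3) at t=0.6626 ← occupied
  → r_2 = 0.6626
beam 3: φ=45°, α=240°
  dir = (cos 240°, sin 240°) = (-0.5000, -0.8660); from cell (2,3)
  next x-line at t=1.2800, next y-line at t=0.2194; Δt_x=2.0000, Δt_y=1.1547
    y: enter (2,2) at t=0.2194
    x: enter (1,2) at t=1.2800
    y: enter (1,1) at t=1.3741 ← occupied
  → r_3 = 1.3741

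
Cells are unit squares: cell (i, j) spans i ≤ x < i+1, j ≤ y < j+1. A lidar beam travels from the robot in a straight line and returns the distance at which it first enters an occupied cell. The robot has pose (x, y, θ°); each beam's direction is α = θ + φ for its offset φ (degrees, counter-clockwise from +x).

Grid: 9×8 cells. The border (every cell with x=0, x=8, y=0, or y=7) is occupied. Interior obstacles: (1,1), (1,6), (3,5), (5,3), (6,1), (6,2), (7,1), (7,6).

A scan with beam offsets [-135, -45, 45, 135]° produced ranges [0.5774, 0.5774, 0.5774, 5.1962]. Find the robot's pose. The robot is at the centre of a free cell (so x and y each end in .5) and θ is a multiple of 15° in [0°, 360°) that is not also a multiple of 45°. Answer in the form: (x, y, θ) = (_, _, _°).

(x, y, θ) = (7.5, 2.5, 345°)

The pose lattice has 34·16 = 544 candidates. Test each by forward raycasting.
  (4.5, 6.5, 60°): beam 1 = 2.5882 ≠ 0.5774 ✗
  (3.5, 6.5, 105°): beam 1 = 5.1962 ≠ 0.5774 ✗
  (1.5, 5.5, 120°): beam 1 = 1.5529 ≠ 0.5774 ✗
  (3.5, 6.5, 15°): beam 2 = 5.1962 ≠ 0.5774 ✗
  …
  (7.5, 2.5, 345°): r_1=0.5774, r_2=0.5774, r_3=0.5774, r_4=5.1962 — all match ✓
Only this pose fits every beam.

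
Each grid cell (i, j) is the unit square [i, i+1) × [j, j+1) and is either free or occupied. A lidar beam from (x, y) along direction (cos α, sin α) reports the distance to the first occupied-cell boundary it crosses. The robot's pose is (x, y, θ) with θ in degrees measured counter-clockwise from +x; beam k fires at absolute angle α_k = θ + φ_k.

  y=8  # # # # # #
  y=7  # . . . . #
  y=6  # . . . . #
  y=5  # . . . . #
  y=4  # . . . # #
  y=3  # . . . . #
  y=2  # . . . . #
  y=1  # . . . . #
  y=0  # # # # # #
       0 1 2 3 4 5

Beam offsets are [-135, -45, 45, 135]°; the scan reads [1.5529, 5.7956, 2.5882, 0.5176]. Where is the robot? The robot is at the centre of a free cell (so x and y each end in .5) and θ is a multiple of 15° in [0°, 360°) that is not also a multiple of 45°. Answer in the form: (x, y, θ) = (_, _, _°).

Candidates: 27 free-cell centres × 16 headings = 432 poses. Raycast each; keep the one whose scan matches to 4 dp.
  (3.5, 5.5, 60°): beam 1 = 4.6587 ≠ 1.5529 ✗
  (3.5, 1.5, 330°): beam 1 = 1.9319 ≠ 1.5529 ✗
  (3.5, 4.5, 60°): beam 1 = 3.6235 ≠ 1.5529 ✗
  (2.5, 2.5, 120°): beam 1 = 2.5882 ≠ 1.5529 ✗
  …
  (2.5, 7.5, 300°): r_1=1.5529, r_2=5.7956, r_3=2.5882, r_4=0.5176 — all match ✓
Only this pose fits every beam.

(x, y, θ) = (2.5, 7.5, 300°)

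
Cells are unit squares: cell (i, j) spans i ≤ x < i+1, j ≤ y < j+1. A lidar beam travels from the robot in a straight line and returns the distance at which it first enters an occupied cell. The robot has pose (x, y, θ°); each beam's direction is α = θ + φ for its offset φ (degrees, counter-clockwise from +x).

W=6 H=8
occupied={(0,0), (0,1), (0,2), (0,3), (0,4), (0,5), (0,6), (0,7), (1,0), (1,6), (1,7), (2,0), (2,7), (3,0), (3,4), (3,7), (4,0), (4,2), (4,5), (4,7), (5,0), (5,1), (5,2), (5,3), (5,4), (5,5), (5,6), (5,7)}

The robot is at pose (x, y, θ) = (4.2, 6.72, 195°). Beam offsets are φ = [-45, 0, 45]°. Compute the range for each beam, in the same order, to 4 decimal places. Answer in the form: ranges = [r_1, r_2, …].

ranges = [0.5600, 2.2776, 1.9861]

beam 1: φ=-45°, α=150°
  dir = (cos 150°, sin 150°) = (-0.8660, 0.5000); from cell (4,6)
  next x-line at t=0.2309, next y-line at t=0.5600; Δt_x=1.1547, Δt_y=2.0000
    x: enter (3,6) at t=0.2309
    y: enter (3,7) at t=0.5600 ← occupied
  → r_1 = 0.5600
beam 2: φ=0°, α=195°
  dir = (cos 195°, sin 195°) = (-0.9659, -0.2588); from cell (4,6)
  next x-line at t=0.2071, next y-line at t=2.7819; Δt_x=1.0353, Δt_y=3.8637
    x: enter (3,6) at t=0.2071
    x: enter (2,6) at t=1.2423
    x: enter (1,6) at t=2.2776 ← occupied
  → r_2 = 2.2776
beam 3: φ=45°, α=240°
  dir = (cos 240°, sin 240°) = (-0.5000, -0.8660); from cell (4,6)
  next x-line at t=0.4000, next y-line at t=0.8314; Δt_x=2.0000, Δt_y=1.1547
    x: enter (3,6) at t=0.4000
    y: enter (3,5) at t=0.8314
    y: enter (3,4) at t=1.9861 ← occupied
  → r_3 = 1.9861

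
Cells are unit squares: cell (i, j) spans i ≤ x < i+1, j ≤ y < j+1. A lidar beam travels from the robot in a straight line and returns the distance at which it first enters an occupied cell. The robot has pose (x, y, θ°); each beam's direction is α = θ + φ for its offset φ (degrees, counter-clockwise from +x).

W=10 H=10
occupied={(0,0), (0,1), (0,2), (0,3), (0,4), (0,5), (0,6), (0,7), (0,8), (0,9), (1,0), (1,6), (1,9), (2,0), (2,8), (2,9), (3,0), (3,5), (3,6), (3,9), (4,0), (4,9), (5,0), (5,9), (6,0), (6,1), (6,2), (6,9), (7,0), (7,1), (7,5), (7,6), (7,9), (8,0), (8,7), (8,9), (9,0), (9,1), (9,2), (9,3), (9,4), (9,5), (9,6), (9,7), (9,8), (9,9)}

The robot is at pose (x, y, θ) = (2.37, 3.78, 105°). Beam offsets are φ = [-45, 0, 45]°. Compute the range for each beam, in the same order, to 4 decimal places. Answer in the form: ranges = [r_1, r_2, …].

ranges = [1.4087, 2.2983, 1.5819]

beam 1: φ=-45°, α=60°
  dir = (cos 60°, sin 60°) = (0.5000, 0.8660); from cell (2,3)
  next x-line at t=1.2600, next y-line at t=0.2540; Δt_x=2.0000, Δt_y=1.1547
    y: enter (2,4) at t=0.2540
    x: enter (3,4) at t=1.2600
    y: enter (3,5) at t=1.4087 ← occupied
  → r_1 = 1.4087
beam 2: φ=0°, α=105°
  dir = (cos 105°, sin 105°) = (-0.2588, 0.9659); from cell (2,3)
  next x-line at t=1.4296, next y-line at t=0.2278; Δt_x=3.8637, Δt_y=1.0353
    y: enter (2,4) at t=0.2278
    y: enter (2,5) at t=1.2630
    x: enter (1,5) at t=1.4296
    y: enter (1,6) at t=2.2983 ← occupied
  → r_2 = 2.2983
beam 3: φ=45°, α=150°
  dir = (cos 150°, sin 150°) = (-0.8660, 0.5000); from cell (2,3)
  next x-line at t=0.4272, next y-line at t=0.4400; Δt_x=1.1547, Δt_y=2.0000
    x: enter (1,3) at t=0.4272
    y: enter (1,4) at t=0.4400
    x: enter (0,4) at t=1.5819 ← occupied
  → r_3 = 1.5819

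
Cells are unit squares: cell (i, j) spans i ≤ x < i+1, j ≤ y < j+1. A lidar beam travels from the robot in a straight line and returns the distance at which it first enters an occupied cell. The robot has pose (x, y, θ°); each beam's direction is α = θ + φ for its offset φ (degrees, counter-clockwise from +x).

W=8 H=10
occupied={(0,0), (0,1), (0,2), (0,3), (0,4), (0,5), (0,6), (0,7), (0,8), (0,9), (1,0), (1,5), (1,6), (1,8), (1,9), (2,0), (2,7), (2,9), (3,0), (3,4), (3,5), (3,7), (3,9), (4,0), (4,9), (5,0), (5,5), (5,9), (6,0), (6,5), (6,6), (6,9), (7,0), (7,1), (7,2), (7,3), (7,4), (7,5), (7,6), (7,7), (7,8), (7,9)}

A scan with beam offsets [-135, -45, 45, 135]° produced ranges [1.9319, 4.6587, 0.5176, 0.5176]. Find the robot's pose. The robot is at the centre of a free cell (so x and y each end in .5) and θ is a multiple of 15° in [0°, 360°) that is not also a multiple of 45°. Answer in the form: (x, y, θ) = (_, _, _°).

Enumerate (i+0.5, j+0.5, θ) over the 38 free cells and 16 admissible headings. For each, cast all 4 beams and compare to the given ranges.
  (5.5, 1.5, 15°): beam 1 = 0.5774 ≠ 1.9319 ✗
  (4.5, 3.5, 105°): beam 1 = 2.8868 ≠ 1.9319 ✗
  (5.5, 7.5, 105°): beam 1 = 1.0000 ≠ 1.9319 ✗
  (1.5, 3.5, 120°): beam 1 = 5.6940 ≠ 1.9319 ✗
  …
  (2.5, 6.5, 60°): r_1=1.9319, r_2=4.6587, r_3=0.5176, r_4=0.5176 — all match ✓
No second candidate reproduces the full scan.

(x, y, θ) = (2.5, 6.5, 60°)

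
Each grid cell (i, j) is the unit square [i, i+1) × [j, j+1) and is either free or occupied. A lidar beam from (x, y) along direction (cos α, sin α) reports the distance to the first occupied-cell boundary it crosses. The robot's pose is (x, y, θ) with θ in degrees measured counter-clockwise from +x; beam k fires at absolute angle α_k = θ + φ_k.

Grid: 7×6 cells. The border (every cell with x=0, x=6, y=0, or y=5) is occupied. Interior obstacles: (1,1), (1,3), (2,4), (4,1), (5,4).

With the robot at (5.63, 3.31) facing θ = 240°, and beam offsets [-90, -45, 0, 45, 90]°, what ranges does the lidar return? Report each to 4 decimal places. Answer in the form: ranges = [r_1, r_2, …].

ranges = [3.0369, 4.7933, 1.5127, 1.4296, 0.4272]

beam 1: φ=-90°, α=150°
  dir = (cos 150°, sin 150°) = (-0.8660, 0.5000); from cell (5,3)
  next x-line at t=0.7275, next y-line at t=1.3800; Δt_x=1.1547, Δt_y=2.0000
    x: enter (4,3) at t=0.7275
    y: enter (4,4) at t=1.3800
    x: enter (3,4) at t=1.8822
    x: enter (2,4) at t=3.0369 ← occupied
  → r_1 = 3.0369
beam 2: φ=-45°, α=195°
  dir = (cos 195°, sin 195°) = (-0.9659, -0.2588); from cell (5,3)
  next x-line at t=0.6522, next y-line at t=1.1977; Δt_x=1.0353, Δt_y=3.8637
    x: enter (4,3) at t=0.6522
    y: enter (4,2) at t=1.1977
    x: enter (3,2) at t=1.6875
    x: enter (2,2) at t=2.7228
    x: enter (1,2) at t=3.7581
    x: enter (0,2) at t=4.7933 ← occupied
  → r_2 = 4.7933
beam 3: φ=0°, α=240°
  dir = (cos 240°, sin 240°) = (-0.5000, -0.8660); from cell (5,3)
  next x-line at t=1.2600, next y-line at t=0.3580; Δt_x=2.0000, Δt_y=1.1547
    y: enter (5,2) at t=0.3580
    x: enter (4,2) at t=1.2600
    y: enter (4,1) at t=1.5127 ← occupied
  → r_3 = 1.5127
beam 4: φ=45°, α=285°
  dir = (cos 285°, sin 285°) = (0.2588, -0.9659); from cell (5,3)
  next x-line at t=1.4296, next y-line at t=0.3209; Δt_x=3.8637, Δt_y=1.0353
    y: enter (5,2) at t=0.3209
    y: enter (5,1) at t=1.3562
    x: enter (6,1) at t=1.4296 ← occupied
  → r_4 = 1.4296
beam 5: φ=90°, α=330°
  dir = (cos 330°, sin 330°) = (0.8660, -0.5000); from cell (5,3)
  next x-line at t=0.4272, next y-line at t=0.6200; Δt_x=1.1547, Δt_y=2.0000
    x: enter (6,3) at t=0.4272 ← occupied
  → r_5 = 0.4272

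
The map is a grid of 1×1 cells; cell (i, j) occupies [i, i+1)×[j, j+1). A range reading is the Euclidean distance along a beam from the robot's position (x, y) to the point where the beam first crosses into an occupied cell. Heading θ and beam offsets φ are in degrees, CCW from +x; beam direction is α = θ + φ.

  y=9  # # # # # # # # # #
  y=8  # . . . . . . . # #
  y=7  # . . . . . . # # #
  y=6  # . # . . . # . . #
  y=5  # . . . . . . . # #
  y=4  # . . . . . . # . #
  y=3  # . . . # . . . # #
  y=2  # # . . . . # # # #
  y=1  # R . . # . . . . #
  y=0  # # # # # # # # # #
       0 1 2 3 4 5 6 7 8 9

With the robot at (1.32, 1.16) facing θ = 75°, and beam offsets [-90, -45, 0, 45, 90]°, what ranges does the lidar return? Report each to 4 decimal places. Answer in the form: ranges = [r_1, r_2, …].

beam 1: φ=-90°, α=345°
  direction (0.9659, -0.2588); cell (1,1); t to first gridline: x 0.7040, y 0.6182 (then +1.0353 / +3.8637)
    (1,0) via y @ 0.6182  # hit
  → r_1 = 0.6182
beam 2: φ=-45°, α=30°
  direction (0.8660, 0.5000); cell (1,1); t to first gridline: x 0.7852, y 1.6800 (then +1.1547 / +2.0000)
    (2,1) via x @ 0.7852
    (2,2) via y @ 1.6800
    (3,2) via x @ 1.9399
    (4,2) via x @ 3.0946
    (4,3) via y @ 3.6800  # hit
  → r_2 = 3.6800
beam 3: φ=0°, α=75°
  direction (0.2588, 0.9659); cell (1,1); t to first gridline: x 2.6273, y 0.8696 (then +3.8637 / +1.0353)
    (1,2) via y @ 0.8696  # hit
  → r_3 = 0.8696
beam 4: φ=45°, α=120°
  direction (-0.5000, 0.8660); cell (1,1); t to first gridline: x 0.6400, y 0.9699 (then +2.0000 / +1.1547)
    (0,1) via x @ 0.6400  # hit
  → r_4 = 0.6400
beam 5: φ=90°, α=165°
  direction (-0.9659, 0.2588); cell (1,1); t to first gridline: x 0.3313, y 3.2455 (then +1.0353 / +3.8637)
    (0,1) via x @ 0.3313  # hit
  → r_5 = 0.3313

ranges = [0.6182, 3.6800, 0.8696, 0.6400, 0.3313]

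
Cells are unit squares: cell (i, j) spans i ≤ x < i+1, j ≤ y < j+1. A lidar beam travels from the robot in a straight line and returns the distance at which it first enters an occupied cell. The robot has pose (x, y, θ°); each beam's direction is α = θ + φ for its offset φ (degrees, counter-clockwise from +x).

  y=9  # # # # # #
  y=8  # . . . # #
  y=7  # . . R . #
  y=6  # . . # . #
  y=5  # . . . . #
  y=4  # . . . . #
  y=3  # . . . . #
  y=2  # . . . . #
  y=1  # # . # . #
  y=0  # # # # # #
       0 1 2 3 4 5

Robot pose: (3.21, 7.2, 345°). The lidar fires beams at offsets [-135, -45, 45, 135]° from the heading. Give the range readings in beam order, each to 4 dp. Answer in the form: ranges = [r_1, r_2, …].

beam 1: φ=-135°, α=210°
  dir = (cos 210°, sin 210°) = (-0.8660, -0.5000); from cell (3,7)
  next x-line at t=0.2425, next y-line at t=0.4000; Δt_x=1.1547, Δt_y=2.0000
    x: enter (2,7) at t=0.2425
    y: enter (2,6) at t=0.4000
    x: enter (1,6) at t=1.3972
    y: enter (1,5) at t=2.4000
    x: enter (0,5) at t=2.5519 ← occupied
  → r_1 = 2.5519
beam 2: φ=-45°, α=300°
  dir = (cos 300°, sin 300°) = (0.5000, -0.8660); from cell (3,7)
  next x-line at t=1.5800, next y-line at t=0.2309; Δt_x=2.0000, Δt_y=1.1547
    y: enter (3,6) at t=0.2309 ← occupied
  → r_2 = 0.2309
beam 3: φ=45°, α=30°
  dir = (cos 30°, sin 30°) = (0.8660, 0.5000); from cell (3,7)
  next x-line at t=0.9122, next y-line at t=1.6000; Δt_x=1.1547, Δt_y=2.0000
    x: enter (4,7) at t=0.9122
    y: enter (4,8) at t=1.6000 ← occupied
  → r_3 = 1.6000
beam 4: φ=135°, α=120°
  dir = (cos 120°, sin 120°) = (-0.5000, 0.8660); from cell (3,7)
  next x-line at t=0.4200, next y-line at t=0.9238; Δt_x=2.0000, Δt_y=1.1547
    x: enter (2,7) at t=0.4200
    y: enter (2,8) at t=0.9238
    y: enter (2,9) at t=2.0785 ← occupied
  → r_4 = 2.0785

ranges = [2.5519, 0.2309, 1.6000, 2.0785]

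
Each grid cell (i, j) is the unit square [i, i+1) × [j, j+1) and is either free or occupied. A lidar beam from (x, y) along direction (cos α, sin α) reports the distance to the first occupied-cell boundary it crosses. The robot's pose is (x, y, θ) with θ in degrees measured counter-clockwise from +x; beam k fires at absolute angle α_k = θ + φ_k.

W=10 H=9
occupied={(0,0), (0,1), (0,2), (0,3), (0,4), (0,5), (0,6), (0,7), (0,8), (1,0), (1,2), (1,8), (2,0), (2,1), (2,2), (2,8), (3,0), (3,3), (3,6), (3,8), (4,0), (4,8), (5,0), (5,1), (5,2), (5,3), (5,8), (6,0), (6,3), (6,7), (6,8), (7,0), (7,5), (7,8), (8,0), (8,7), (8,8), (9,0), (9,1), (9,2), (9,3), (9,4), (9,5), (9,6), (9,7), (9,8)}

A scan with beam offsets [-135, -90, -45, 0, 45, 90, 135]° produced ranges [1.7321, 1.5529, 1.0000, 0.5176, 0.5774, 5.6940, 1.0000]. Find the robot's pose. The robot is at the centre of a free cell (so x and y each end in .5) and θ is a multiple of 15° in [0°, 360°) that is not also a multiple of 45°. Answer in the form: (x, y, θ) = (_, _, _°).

Enumerate (i+0.5, j+0.5, θ) over the 44 free cells and 16 admissible headings. For each, cast all 7 beams and compare to the given ranges.
  (6.5, 2.5, 345°): beam 1 = 0.5774 ≠ 1.7321 ✗
  (8.5, 1.5, 150°): beam 1 = 0.5176 ≠ 1.7321 ✗
  (8.5, 6.5, 30°): beam 1 = 5.6940 ≠ 1.7321 ✗
  (4.5, 6.5, 330°): beam 1 = 0.5176 ≠ 1.7321 ✗
  …
  (4.5, 2.5, 345°): r_1=1.7321, r_2=1.5529, r_3=1.0000, r_4=0.5176, r_5=0.5774, r_6=5.6940, r_7=1.0000 — all match ✓
Only this pose fits every beam.

(x, y, θ) = (4.5, 2.5, 345°)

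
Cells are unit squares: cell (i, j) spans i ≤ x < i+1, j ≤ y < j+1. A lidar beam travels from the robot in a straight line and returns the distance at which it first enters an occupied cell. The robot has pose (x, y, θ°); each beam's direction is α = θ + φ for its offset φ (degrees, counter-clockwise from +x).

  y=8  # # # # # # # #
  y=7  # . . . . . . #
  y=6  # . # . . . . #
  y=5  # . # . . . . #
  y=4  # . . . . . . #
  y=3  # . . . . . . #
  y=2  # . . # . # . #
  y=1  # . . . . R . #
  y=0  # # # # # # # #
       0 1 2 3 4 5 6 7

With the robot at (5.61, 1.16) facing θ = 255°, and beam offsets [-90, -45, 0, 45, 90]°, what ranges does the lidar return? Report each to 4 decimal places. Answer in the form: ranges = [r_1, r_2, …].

ranges = [4.7726, 0.3200, 0.1656, 0.1848, 0.6182]

beam 1: φ=-90°, α=165°
  direction (-0.9659, 0.2588); cell (5,1); t to first gridline: x 0.6315, y 3.2455 (then +1.0353 / +3.8637)
    (4,1) via x @ 0.6315
    (3,1) via x @ 1.6668
    (2,1) via x @ 2.7021
    (2,2) via y @ 3.2455
    (1,2) via x @ 3.7373
    (0,2) via x @ 4.7726  # hit
  → r_1 = 4.7726
beam 2: φ=-45°, α=210°
  direction (-0.8660, -0.5000); cell (5,1); t to first gridline: x 0.7044, y 0.3200 (then +1.1547 / +2.0000)
    (5,0) via y @ 0.3200  # hit
  → r_2 = 0.3200
beam 3: φ=0°, α=255°
  direction (-0.2588, -0.9659); cell (5,1); t to first gridline: x 2.3569, y 0.1656 (then +3.8637 / +1.0353)
    (5,0) via y @ 0.1656  # hit
  → r_3 = 0.1656
beam 4: φ=45°, α=300°
  direction (0.5000, -0.8660); cell (5,1); t to first gridline: x 0.7800, y 0.1848 (then +2.0000 / +1.1547)
    (5,0) via y @ 0.1848  # hit
  → r_4 = 0.1848
beam 5: φ=90°, α=345°
  direction (0.9659, -0.2588); cell (5,1); t to first gridline: x 0.4038, y 0.6182 (then +1.0353 / +3.8637)
    (6,1) via x @ 0.4038
    (6,0) via y @ 0.6182  # hit
  → r_5 = 0.6182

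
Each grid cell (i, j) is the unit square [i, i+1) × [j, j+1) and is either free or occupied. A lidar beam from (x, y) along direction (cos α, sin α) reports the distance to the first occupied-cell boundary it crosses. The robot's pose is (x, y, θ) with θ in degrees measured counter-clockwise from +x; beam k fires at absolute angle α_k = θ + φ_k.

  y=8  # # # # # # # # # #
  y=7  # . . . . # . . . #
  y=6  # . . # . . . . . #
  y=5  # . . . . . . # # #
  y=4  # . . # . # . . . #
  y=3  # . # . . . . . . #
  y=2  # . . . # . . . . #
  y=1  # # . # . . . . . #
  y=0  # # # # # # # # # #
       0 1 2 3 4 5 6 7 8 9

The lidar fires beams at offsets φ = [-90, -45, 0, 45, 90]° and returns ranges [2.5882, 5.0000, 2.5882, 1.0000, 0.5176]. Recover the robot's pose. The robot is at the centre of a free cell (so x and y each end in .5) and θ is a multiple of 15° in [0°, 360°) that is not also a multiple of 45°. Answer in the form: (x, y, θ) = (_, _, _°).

Enumerate (i+0.5, j+0.5, θ) over the 46 free cells and 16 admissible headings. For each, cast all 5 beams and compare to the given ranges.
  (8.5, 1.5, 165°): beam 1 = 1.9319 ≠ 2.5882 ✗
  (5.5, 3.5, 105°): beam 1 = 3.6235 ≠ 2.5882 ✗
  (8.5, 2.5, 105°): beam 1 = 0.5176 ≠ 2.5882 ✗
  (1.5, 5.5, 165°): beam 2 = 1.0000 ≠ 5.0000 ✗
  …
  (8.5, 3.5, 255°): r_1=2.5882, r_2=5.0000, r_3=2.5882, r_4=1.0000, r_5=0.5176 — all match ✓
Unique over the lattice → pose = (8.5, 3.5, 255°).

(x, y, θ) = (8.5, 3.5, 255°)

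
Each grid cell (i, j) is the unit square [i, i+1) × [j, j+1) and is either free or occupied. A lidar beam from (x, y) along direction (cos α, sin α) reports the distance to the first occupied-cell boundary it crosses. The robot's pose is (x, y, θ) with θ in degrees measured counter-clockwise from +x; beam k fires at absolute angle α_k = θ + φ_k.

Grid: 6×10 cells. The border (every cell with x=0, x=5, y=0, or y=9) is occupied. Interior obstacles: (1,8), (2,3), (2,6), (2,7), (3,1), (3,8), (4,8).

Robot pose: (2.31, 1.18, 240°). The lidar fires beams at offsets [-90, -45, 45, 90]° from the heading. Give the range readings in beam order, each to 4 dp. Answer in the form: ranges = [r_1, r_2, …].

ranges = [1.5127, 0.6955, 0.1863, 0.3600]

beam 1: φ=-90°, α=150°
  dir = (cos 150°, sin 150°) = (-0.8660, 0.5000); from cell (2,1)
  next x-line at t=0.3580, next y-line at t=1.6400; Δt_x=1.1547, Δt_y=2.0000
    x: enter (1,1) at t=0.3580
    x: enter (0,1) at t=1.5127 ← occupied
  → r_1 = 1.5127
beam 2: φ=-45°, α=195°
  dir = (cos 195°, sin 195°) = (-0.9659, -0.2588); from cell (2,1)
  next x-line at t=0.3209, next y-line at t=0.6955; Δt_x=1.0353, Δt_y=3.8637
    x: enter (1,1) at t=0.3209
    y: enter (1,0) at t=0.6955 ← occupied
  → r_2 = 0.6955
beam 3: φ=45°, α=285°
  dir = (cos 285°, sin 285°) = (0.2588, -0.9659); from cell (2,1)
  next x-line at t=2.6660, next y-line at t=0.1863; Δt_x=3.8637, Δt_y=1.0353
    y: enter (2,0) at t=0.1863 ← occupied
  → r_3 = 0.1863
beam 4: φ=90°, α=330°
  dir = (cos 330°, sin 330°) = (0.8660, -0.5000); from cell (2,1)
  next x-line at t=0.7967, next y-line at t=0.3600; Δt_x=1.1547, Δt_y=2.0000
    y: enter (2,0) at t=0.3600 ← occupied
  → r_4 = 0.3600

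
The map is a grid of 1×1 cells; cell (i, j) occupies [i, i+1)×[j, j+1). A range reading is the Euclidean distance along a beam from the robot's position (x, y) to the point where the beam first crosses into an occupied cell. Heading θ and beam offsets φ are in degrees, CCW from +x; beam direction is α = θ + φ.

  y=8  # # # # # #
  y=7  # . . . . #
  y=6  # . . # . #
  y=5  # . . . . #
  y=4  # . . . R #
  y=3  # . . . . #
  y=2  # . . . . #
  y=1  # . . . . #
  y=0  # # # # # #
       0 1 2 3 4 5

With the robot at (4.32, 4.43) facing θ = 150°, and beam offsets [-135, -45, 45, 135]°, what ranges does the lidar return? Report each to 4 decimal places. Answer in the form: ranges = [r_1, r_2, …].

beam 1: φ=-135°, α=15°
  d=(0.9659,0.2588)  start (4,4)  tX=0.7040 tY=2.2023  stride 1/|dx|=1.0353 1/|dy|=3.8637
    cross x-line → (5,4), t=0.7040 (wall)
  → r_1 = 0.7040
beam 2: φ=-45°, α=105°
  d=(-0.2588,0.9659)  start (4,4)  tX=1.2364 tY=0.5901  stride 1/|dx|=3.8637 1/|dy|=1.0353
    cross y-line → (4,5), t=0.5901
    cross x-line → (3,5), t=1.2364
    cross y-line → (3,6), t=1.6254 (wall)
  → r_2 = 1.6254
beam 3: φ=45°, α=195°
  d=(-0.9659,-0.2588)  start (4,4)  tX=0.3313 tY=1.6614  stride 1/|dx|=1.0353 1/|dy|=3.8637
    cross x-line → (3,4), t=0.3313
    cross x-line → (2,4), t=1.3666
    cross y-line → (2,3), t=1.6614
    cross x-line → (1,3), t=2.4018
    cross x-line → (0,3), t=3.4371 (wall)
  → r_3 = 3.4371
beam 4: φ=135°, α=285°
  d=(0.2588,-0.9659)  start (4,4)  tX=2.6273 tY=0.4452  stride 1/|dx|=3.8637 1/|dy|=1.0353
    cross y-line → (4,3), t=0.4452
    cross y-line → (4,2), t=1.4804
    cross y-line → (4,1), t=2.5157
    cross x-line → (5,1), t=2.6273 (wall)
  → r_4 = 2.6273

ranges = [0.7040, 1.6254, 3.4371, 2.6273]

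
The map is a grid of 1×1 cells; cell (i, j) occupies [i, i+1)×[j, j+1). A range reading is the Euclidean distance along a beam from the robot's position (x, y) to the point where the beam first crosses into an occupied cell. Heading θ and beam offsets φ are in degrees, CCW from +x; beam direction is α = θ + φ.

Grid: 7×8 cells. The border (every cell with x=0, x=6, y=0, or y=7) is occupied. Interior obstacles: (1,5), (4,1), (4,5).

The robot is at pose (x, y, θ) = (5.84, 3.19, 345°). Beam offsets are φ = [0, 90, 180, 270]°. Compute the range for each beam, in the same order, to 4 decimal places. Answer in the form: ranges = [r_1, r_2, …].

beam 1: φ=0°, α=345°
  cosα=0.9659 sinα=-0.2588 | (5,3) | tMaxX 0.1656 tMaxY 0.7341 | tΔX 1.0353 tΔY 3.8637
    t=0.1656 [x] (6,3) — stop
  → r_1 = 0.1656
beam 2: φ=90°, α=75°
  cosα=0.2588 sinα=0.9659 | (5,3) | tMaxX 0.6182 tMaxY 0.8386 | tΔX 3.8637 tΔY 1.0353
    t=0.6182 [x] (6,3) — stop
  → r_2 = 0.6182
beam 3: φ=180°, α=165°
  cosα=-0.9659 sinα=0.2588 | (5,3) | tMaxX 0.8696 tMaxY 3.1296 | tΔX 1.0353 tΔY 3.8637
    t=0.8696 [x] (4,3)
    t=1.9049 [x] (3,3)
    t=2.9402 [x] (2,3)
    t=3.1296 [y] (2,4)
    t=3.9755 [x] (1,4)
    t=5.0107 [x] (0,4) — stop
  → r_3 = 5.0107
beam 4: φ=270°, α=255°
  cosα=-0.2588 sinα=-0.9659 | (5,3) | tMaxX 3.2455 tMaxY 0.1967 | tΔX 3.8637 tΔY 1.0353
    t=0.1967 [y] (5,2)
    t=1.2320 [y] (5,1)
    t=2.2673 [y] (5,0) — stop
  → r_4 = 2.2673

ranges = [0.1656, 0.6182, 5.0107, 2.2673]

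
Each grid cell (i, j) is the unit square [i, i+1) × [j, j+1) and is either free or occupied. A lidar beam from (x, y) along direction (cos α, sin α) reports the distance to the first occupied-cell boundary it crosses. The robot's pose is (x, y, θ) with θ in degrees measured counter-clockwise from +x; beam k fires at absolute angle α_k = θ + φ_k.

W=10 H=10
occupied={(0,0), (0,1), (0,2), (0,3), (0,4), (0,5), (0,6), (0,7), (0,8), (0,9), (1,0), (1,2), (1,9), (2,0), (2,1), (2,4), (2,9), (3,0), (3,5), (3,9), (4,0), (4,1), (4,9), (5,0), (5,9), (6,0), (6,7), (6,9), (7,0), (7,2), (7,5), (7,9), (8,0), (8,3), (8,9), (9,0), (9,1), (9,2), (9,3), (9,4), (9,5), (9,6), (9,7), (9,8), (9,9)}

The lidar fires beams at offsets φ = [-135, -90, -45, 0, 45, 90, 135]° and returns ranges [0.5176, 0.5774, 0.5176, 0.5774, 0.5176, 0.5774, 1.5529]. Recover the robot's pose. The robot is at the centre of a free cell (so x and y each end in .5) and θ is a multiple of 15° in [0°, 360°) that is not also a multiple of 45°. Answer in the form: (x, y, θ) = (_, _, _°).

Enumerate (i+0.5, j+0.5, θ) over the 55 free cells and 16 admissible headings. For each, cast all 7 beams and compare to the given ranges.
  (4.5, 6.5, 240°): beam 1 = 2.5882 ≠ 0.5176 ✗
  (4.5, 2.5, 15°): beam 1 = 0.5774 ≠ 0.5176 ✗
  (6.5, 4.5, 75°): beam 1 = 1.7321 ≠ 0.5176 ✗
  …
  (8.5, 2.5, 120°): r_1=0.5176, r_2=0.5774, r_3=0.5176, r_4=0.5774, r_5=0.5176, r_6=0.5774, r_7=1.5529 — all match ✓
No second candidate reproduces the full scan.

(x, y, θ) = (8.5, 2.5, 120°)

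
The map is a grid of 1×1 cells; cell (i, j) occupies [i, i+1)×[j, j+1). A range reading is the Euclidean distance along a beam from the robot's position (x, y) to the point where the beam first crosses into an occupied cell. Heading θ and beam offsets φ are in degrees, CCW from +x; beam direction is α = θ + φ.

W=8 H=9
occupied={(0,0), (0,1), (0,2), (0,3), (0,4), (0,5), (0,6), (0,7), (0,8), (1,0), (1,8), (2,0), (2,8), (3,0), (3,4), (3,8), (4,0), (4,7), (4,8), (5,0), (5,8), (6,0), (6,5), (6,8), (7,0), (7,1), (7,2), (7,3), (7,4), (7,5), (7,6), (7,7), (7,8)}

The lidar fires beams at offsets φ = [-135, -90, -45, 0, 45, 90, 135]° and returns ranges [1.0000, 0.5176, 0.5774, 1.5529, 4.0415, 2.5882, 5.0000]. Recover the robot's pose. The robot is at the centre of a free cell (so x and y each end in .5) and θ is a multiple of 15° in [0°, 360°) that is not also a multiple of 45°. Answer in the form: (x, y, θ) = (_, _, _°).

Enumerate (i+0.5, j+0.5, θ) over the 39 free cells and 16 admissible headings. For each, cast all 7 beams and compare to the given ranges.
  (6.5, 7.5, 330°): beam 1 = 1.5529 ≠ 1.0000 ✗
  (2.5, 7.5, 120°): beam 1 = 1.5529 ≠ 1.0000 ✗
  (3.5, 6.5, 165°): beam 2 = 1.5529 ≠ 0.5176 ✗
  …
  (6.5, 3.5, 75°): r_1=1.0000, r_2=0.5176, r_3=0.5774, r_4=1.5529, r_5=4.0415, r_6=2.5882, r_7=5.0000 — all match ✓
Unique over the lattice → pose = (6.5, 3.5, 75°).

(x, y, θ) = (6.5, 3.5, 75°)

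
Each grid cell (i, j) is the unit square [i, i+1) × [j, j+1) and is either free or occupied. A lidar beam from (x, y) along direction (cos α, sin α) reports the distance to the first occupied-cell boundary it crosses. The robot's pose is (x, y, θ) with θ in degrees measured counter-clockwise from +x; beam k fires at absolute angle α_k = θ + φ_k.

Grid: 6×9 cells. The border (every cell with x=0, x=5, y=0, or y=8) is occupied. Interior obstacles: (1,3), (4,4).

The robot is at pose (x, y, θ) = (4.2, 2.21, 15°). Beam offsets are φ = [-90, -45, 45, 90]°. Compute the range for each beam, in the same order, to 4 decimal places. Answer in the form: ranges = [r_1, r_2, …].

ranges = [1.2527, 0.9238, 1.6000, 5.9942]

beam 1: φ=-90°, α=285°
  direction (0.2588, -0.9659); cell (4,2); t to first gridline: x 3.0910, y 0.2174 (then +3.8637 / +1.0353)
    (4,1) via y @ 0.2174
    (4,0) via y @ 1.2527  # hit
  → r_1 = 1.2527
beam 2: φ=-45°, α=330°
  direction (0.8660, -0.5000); cell (4,2); t to first gridline: x 0.9238, y 0.4200 (then +1.1547 / +2.0000)
    (4,1) via y @ 0.4200
    (5,1) via x @ 0.9238  # hit
  → r_2 = 0.9238
beam 3: φ=45°, α=60°
  direction (0.5000, 0.8660); cell (4,2); t to first gridline: x 1.6000, y 0.9122 (then +2.0000 / +1.1547)
    (4,3) via y @ 0.9122
    (5,3) via x @ 1.6000  # hit
  → r_3 = 1.6000
beam 4: φ=90°, α=105°
  direction (-0.2588, 0.9659); cell (4,2); t to first gridline: x 0.7727, y 0.8179 (then +3.8637 / +1.0353)
    (3,2) via x @ 0.7727
    (3,3) via y @ 0.8179
    (3,4) via y @ 1.8531
    (3,5) via y @ 2.8884
    (3,6) via y @ 3.9237
    (2,6) via x @ 4.6364
    (2,7) via y @ 4.9590
    (2,8) via y @ 5.9942  # hit
  → r_4 = 5.9942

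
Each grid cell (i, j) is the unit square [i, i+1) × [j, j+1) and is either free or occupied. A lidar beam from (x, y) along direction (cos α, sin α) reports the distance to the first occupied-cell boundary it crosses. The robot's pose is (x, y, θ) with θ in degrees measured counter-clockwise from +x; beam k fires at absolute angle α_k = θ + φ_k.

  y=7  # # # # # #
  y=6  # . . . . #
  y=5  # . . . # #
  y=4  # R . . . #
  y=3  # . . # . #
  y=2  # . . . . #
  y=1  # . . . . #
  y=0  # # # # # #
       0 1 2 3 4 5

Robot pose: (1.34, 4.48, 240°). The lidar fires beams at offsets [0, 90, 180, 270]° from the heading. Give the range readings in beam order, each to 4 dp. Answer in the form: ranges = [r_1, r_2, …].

ranges = [0.6800, 1.9168, 2.9098, 0.3926]

beam 1: φ=0°, α=240°
  dir = (cos 240°, sin 240°) = (-0.5000, -0.8660); from cell (1,4)
  next x-line at t=0.6800, next y-line at t=0.5543; Δt_x=2.0000, Δt_y=1.1547
    y: enter (1,3) at t=0.5543
    x: enter (0,3) at t=0.6800 ← occupied
  → r_1 = 0.6800
beam 2: φ=90°, α=330°
  dir = (cos 330°, sin 330°) = (0.8660, -0.5000); from cell (1,4)
  next x-line at t=0.7621, next y-line at t=0.9600; Δt_x=1.1547, Δt_y=2.0000
    x: enter (2,4) at t=0.7621
    y: enter (2,3) at t=0.9600
    x: enter (3,3) at t=1.9168 ← occupied
  → r_2 = 1.9168
beam 3: φ=180°, α=60°
  dir = (cos 60°, sin 60°) = (0.5000, 0.8660); from cell (1,4)
  next x-line at t=1.3200, next y-line at t=0.6004; Δt_x=2.0000, Δt_y=1.1547
    y: enter (1,5) at t=0.6004
    x: enter (2,5) at t=1.3200
    y: enter (2,6) at t=1.7551
    y: enter (2,7) at t=2.9098 ← occupied
  → r_3 = 2.9098
beam 4: φ=270°, α=150°
  dir = (cos 150°, sin 150°) = (-0.8660, 0.5000); from cell (1,4)
  next x-line at t=0.3926, next y-line at t=1.0400; Δt_x=1.1547, Δt_y=2.0000
    x: enter (0,4) at t=0.3926 ← occupied
  → r_4 = 0.3926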